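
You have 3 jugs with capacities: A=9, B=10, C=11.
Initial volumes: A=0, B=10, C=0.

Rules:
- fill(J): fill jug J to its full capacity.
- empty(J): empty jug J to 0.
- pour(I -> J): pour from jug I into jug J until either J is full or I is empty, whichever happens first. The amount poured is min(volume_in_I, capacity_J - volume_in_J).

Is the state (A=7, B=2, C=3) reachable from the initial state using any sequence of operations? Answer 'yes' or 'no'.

Answer: no

Derivation:
BFS explored all 600 reachable states.
Reachable set includes: (0,0,0), (0,0,1), (0,0,2), (0,0,3), (0,0,4), (0,0,5), (0,0,6), (0,0,7), (0,0,8), (0,0,9), (0,0,10), (0,0,11) ...
Target (A=7, B=2, C=3) not in reachable set → no.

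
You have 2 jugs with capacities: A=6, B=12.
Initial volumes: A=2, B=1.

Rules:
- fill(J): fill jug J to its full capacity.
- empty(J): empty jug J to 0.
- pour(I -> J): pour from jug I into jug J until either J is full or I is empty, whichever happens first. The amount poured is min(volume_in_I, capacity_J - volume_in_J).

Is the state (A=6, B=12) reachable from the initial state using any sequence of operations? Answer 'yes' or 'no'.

BFS from (A=2, B=1):
  1. fill(A) -> (A=6 B=1)
  2. fill(B) -> (A=6 B=12)
Target reached → yes.

Answer: yes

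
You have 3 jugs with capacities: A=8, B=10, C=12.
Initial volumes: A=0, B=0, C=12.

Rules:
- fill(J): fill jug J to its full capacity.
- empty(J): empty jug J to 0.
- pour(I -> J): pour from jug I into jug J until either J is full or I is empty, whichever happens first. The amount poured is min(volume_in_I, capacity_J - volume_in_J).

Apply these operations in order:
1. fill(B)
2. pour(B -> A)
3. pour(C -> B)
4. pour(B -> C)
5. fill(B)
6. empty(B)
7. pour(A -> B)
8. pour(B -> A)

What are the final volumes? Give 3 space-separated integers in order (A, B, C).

Step 1: fill(B) -> (A=0 B=10 C=12)
Step 2: pour(B -> A) -> (A=8 B=2 C=12)
Step 3: pour(C -> B) -> (A=8 B=10 C=4)
Step 4: pour(B -> C) -> (A=8 B=2 C=12)
Step 5: fill(B) -> (A=8 B=10 C=12)
Step 6: empty(B) -> (A=8 B=0 C=12)
Step 7: pour(A -> B) -> (A=0 B=8 C=12)
Step 8: pour(B -> A) -> (A=8 B=0 C=12)

Answer: 8 0 12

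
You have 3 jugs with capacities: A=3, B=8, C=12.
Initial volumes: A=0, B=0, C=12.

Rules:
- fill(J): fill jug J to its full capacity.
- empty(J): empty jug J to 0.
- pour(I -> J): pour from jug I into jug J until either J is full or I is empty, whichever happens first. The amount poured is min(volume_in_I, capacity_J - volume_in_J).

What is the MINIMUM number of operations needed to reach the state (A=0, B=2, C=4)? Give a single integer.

BFS from (A=0, B=0, C=12). One shortest path:
  1. pour(C -> B) -> (A=0 B=8 C=4)
  2. pour(B -> A) -> (A=3 B=5 C=4)
  3. empty(A) -> (A=0 B=5 C=4)
  4. pour(B -> A) -> (A=3 B=2 C=4)
  5. empty(A) -> (A=0 B=2 C=4)
Reached target in 5 moves.

Answer: 5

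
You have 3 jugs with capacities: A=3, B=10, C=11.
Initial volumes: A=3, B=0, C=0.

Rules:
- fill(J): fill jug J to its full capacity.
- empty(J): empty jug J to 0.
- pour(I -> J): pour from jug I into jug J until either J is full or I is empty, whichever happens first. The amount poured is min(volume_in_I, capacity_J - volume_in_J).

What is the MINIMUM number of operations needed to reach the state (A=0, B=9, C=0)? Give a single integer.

Answer: 5

Derivation:
BFS from (A=3, B=0, C=0). One shortest path:
  1. pour(A -> B) -> (A=0 B=3 C=0)
  2. fill(A) -> (A=3 B=3 C=0)
  3. pour(A -> B) -> (A=0 B=6 C=0)
  4. fill(A) -> (A=3 B=6 C=0)
  5. pour(A -> B) -> (A=0 B=9 C=0)
Reached target in 5 moves.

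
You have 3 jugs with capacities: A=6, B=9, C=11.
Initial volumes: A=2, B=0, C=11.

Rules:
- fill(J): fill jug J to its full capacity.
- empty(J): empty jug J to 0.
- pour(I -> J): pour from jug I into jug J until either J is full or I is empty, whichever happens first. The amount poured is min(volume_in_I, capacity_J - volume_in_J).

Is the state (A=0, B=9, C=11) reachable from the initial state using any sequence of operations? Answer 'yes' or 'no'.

BFS from (A=2, B=0, C=11):
  1. empty(A) -> (A=0 B=0 C=11)
  2. fill(B) -> (A=0 B=9 C=11)
Target reached → yes.

Answer: yes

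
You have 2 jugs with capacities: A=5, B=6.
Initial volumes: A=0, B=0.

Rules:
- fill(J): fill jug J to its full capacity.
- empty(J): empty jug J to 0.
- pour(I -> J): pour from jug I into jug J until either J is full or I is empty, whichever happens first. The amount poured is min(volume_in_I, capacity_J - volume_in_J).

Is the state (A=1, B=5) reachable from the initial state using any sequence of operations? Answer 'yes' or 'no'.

BFS explored all 22 reachable states.
Reachable set includes: (0,0), (0,1), (0,2), (0,3), (0,4), (0,5), (0,6), (1,0), (1,6), (2,0), (2,6), (3,0) ...
Target (A=1, B=5) not in reachable set → no.

Answer: no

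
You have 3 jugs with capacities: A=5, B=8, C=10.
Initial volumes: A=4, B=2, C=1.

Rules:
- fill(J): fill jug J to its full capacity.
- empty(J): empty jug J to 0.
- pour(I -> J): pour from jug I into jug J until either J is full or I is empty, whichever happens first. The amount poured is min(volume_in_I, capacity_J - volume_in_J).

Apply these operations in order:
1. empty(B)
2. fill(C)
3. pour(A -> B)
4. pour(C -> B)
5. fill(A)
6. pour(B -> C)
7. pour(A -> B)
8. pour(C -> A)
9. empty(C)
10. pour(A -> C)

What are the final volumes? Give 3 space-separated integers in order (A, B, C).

Answer: 0 8 5

Derivation:
Step 1: empty(B) -> (A=4 B=0 C=1)
Step 2: fill(C) -> (A=4 B=0 C=10)
Step 3: pour(A -> B) -> (A=0 B=4 C=10)
Step 4: pour(C -> B) -> (A=0 B=8 C=6)
Step 5: fill(A) -> (A=5 B=8 C=6)
Step 6: pour(B -> C) -> (A=5 B=4 C=10)
Step 7: pour(A -> B) -> (A=1 B=8 C=10)
Step 8: pour(C -> A) -> (A=5 B=8 C=6)
Step 9: empty(C) -> (A=5 B=8 C=0)
Step 10: pour(A -> C) -> (A=0 B=8 C=5)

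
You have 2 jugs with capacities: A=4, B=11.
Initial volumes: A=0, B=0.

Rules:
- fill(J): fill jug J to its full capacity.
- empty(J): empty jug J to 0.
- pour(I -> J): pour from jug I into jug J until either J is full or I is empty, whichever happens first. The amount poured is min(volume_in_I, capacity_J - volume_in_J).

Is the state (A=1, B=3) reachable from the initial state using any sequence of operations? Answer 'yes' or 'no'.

Answer: no

Derivation:
BFS explored all 30 reachable states.
Reachable set includes: (0,0), (0,1), (0,2), (0,3), (0,4), (0,5), (0,6), (0,7), (0,8), (0,9), (0,10), (0,11) ...
Target (A=1, B=3) not in reachable set → no.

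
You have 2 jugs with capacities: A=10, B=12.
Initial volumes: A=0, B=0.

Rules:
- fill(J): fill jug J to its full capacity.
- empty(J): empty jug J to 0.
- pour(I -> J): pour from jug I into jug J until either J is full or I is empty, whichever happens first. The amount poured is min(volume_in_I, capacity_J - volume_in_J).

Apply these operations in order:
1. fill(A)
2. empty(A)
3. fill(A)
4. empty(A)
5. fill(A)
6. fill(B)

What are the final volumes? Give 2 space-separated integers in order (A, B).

Answer: 10 12

Derivation:
Step 1: fill(A) -> (A=10 B=0)
Step 2: empty(A) -> (A=0 B=0)
Step 3: fill(A) -> (A=10 B=0)
Step 4: empty(A) -> (A=0 B=0)
Step 5: fill(A) -> (A=10 B=0)
Step 6: fill(B) -> (A=10 B=12)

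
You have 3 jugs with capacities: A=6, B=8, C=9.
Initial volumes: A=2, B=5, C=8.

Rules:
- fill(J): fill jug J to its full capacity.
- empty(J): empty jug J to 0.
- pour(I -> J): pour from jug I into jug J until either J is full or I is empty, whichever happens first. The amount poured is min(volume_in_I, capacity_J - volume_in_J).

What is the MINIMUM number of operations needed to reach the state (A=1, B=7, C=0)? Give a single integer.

BFS from (A=2, B=5, C=8). One shortest path:
  1. pour(B -> A) -> (A=6 B=1 C=8)
  2. empty(A) -> (A=0 B=1 C=8)
  3. pour(B -> A) -> (A=1 B=0 C=8)
  4. fill(B) -> (A=1 B=8 C=8)
  5. pour(B -> C) -> (A=1 B=7 C=9)
  6. empty(C) -> (A=1 B=7 C=0)
Reached target in 6 moves.

Answer: 6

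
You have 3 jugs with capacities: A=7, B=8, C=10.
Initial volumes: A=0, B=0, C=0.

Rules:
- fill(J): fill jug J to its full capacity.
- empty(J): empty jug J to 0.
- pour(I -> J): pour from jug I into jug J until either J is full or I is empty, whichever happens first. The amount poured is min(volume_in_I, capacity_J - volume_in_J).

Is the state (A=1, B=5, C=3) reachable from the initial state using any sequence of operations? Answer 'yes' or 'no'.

BFS explored all 414 reachable states.
Reachable set includes: (0,0,0), (0,0,1), (0,0,2), (0,0,3), (0,0,4), (0,0,5), (0,0,6), (0,0,7), (0,0,8), (0,0,9), (0,0,10), (0,1,0) ...
Target (A=1, B=5, C=3) not in reachable set → no.

Answer: no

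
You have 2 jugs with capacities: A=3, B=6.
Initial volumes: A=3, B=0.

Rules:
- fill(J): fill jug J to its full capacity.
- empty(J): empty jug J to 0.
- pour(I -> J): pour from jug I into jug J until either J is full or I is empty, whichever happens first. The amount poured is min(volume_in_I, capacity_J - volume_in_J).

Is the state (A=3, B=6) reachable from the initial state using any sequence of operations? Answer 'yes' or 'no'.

BFS from (A=3, B=0):
  1. fill(B) -> (A=3 B=6)
Target reached → yes.

Answer: yes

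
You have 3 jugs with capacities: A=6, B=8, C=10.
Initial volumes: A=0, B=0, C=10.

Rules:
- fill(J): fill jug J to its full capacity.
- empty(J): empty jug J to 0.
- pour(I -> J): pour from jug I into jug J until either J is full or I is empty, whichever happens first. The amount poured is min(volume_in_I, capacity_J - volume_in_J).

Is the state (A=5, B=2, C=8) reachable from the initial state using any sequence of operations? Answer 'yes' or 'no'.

Answer: no

Derivation:
BFS explored all 96 reachable states.
Reachable set includes: (0,0,0), (0,0,2), (0,0,4), (0,0,6), (0,0,8), (0,0,10), (0,2,0), (0,2,2), (0,2,4), (0,2,6), (0,2,8), (0,2,10) ...
Target (A=5, B=2, C=8) not in reachable set → no.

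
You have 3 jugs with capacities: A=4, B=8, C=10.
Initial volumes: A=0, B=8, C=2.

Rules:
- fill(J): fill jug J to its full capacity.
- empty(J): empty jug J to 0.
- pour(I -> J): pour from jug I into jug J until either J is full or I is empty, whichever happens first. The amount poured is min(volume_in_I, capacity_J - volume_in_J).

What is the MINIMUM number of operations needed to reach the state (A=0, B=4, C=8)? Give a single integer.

BFS from (A=0, B=8, C=2). One shortest path:
  1. fill(A) -> (A=4 B=8 C=2)
  2. empty(C) -> (A=4 B=8 C=0)
  3. pour(B -> C) -> (A=4 B=0 C=8)
  4. pour(A -> B) -> (A=0 B=4 C=8)
Reached target in 4 moves.

Answer: 4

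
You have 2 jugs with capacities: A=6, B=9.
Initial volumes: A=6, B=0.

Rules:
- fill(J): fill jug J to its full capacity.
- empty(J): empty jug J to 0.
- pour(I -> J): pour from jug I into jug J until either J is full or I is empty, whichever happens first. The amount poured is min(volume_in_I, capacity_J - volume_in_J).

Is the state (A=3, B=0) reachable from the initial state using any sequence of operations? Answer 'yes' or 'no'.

BFS from (A=6, B=0):
  1. pour(A -> B) -> (A=0 B=6)
  2. fill(A) -> (A=6 B=6)
  3. pour(A -> B) -> (A=3 B=9)
  4. empty(B) -> (A=3 B=0)
Target reached → yes.

Answer: yes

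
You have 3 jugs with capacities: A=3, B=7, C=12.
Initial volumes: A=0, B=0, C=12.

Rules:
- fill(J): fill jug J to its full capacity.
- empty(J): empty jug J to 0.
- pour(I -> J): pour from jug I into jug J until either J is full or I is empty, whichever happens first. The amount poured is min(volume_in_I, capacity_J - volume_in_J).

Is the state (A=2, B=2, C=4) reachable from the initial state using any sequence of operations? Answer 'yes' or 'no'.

Answer: no

Derivation:
BFS explored all 284 reachable states.
Reachable set includes: (0,0,0), (0,0,1), (0,0,2), (0,0,3), (0,0,4), (0,0,5), (0,0,6), (0,0,7), (0,0,8), (0,0,9), (0,0,10), (0,0,11) ...
Target (A=2, B=2, C=4) not in reachable set → no.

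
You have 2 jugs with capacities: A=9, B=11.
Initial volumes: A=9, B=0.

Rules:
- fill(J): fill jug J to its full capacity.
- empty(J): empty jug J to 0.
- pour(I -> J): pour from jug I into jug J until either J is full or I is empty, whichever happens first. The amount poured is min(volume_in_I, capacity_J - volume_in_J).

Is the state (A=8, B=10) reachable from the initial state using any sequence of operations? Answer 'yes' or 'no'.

Answer: no

Derivation:
BFS explored all 40 reachable states.
Reachable set includes: (0,0), (0,1), (0,2), (0,3), (0,4), (0,5), (0,6), (0,7), (0,8), (0,9), (0,10), (0,11) ...
Target (A=8, B=10) not in reachable set → no.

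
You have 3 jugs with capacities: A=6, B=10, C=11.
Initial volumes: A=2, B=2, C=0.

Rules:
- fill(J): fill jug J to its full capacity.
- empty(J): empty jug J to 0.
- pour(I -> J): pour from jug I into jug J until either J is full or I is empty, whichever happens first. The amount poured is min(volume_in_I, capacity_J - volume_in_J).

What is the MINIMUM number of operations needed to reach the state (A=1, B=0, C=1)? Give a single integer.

BFS from (A=2, B=2, C=0). One shortest path:
  1. fill(B) -> (A=2 B=10 C=0)
  2. pour(B -> C) -> (A=2 B=0 C=10)
  3. pour(A -> C) -> (A=1 B=0 C=11)
  4. pour(C -> B) -> (A=1 B=10 C=1)
  5. empty(B) -> (A=1 B=0 C=1)
Reached target in 5 moves.

Answer: 5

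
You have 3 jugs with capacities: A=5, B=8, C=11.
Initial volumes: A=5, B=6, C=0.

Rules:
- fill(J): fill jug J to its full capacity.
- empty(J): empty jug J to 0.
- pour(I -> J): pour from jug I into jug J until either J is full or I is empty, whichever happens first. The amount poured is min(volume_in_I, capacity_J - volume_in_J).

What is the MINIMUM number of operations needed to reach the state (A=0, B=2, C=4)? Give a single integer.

Answer: 8

Derivation:
BFS from (A=5, B=6, C=0). One shortest path:
  1. fill(C) -> (A=5 B=6 C=11)
  2. pour(C -> B) -> (A=5 B=8 C=9)
  3. empty(B) -> (A=5 B=0 C=9)
  4. pour(A -> B) -> (A=0 B=5 C=9)
  5. pour(C -> A) -> (A=5 B=5 C=4)
  6. pour(A -> B) -> (A=2 B=8 C=4)
  7. empty(B) -> (A=2 B=0 C=4)
  8. pour(A -> B) -> (A=0 B=2 C=4)
Reached target in 8 moves.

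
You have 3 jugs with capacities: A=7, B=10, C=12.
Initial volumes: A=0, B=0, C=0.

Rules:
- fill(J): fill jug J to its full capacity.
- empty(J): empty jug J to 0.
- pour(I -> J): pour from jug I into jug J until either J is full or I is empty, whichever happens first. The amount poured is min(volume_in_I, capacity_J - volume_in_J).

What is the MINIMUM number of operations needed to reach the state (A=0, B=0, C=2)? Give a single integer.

Answer: 3

Derivation:
BFS from (A=0, B=0, C=0). One shortest path:
  1. fill(C) -> (A=0 B=0 C=12)
  2. pour(C -> B) -> (A=0 B=10 C=2)
  3. empty(B) -> (A=0 B=0 C=2)
Reached target in 3 moves.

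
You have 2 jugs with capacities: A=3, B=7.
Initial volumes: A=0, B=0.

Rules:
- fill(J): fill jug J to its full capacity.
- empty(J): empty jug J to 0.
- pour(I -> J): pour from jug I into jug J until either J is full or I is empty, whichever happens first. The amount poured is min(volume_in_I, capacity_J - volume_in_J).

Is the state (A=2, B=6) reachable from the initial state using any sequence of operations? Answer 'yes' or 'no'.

BFS explored all 20 reachable states.
Reachable set includes: (0,0), (0,1), (0,2), (0,3), (0,4), (0,5), (0,6), (0,7), (1,0), (1,7), (2,0), (2,7) ...
Target (A=2, B=6) not in reachable set → no.

Answer: no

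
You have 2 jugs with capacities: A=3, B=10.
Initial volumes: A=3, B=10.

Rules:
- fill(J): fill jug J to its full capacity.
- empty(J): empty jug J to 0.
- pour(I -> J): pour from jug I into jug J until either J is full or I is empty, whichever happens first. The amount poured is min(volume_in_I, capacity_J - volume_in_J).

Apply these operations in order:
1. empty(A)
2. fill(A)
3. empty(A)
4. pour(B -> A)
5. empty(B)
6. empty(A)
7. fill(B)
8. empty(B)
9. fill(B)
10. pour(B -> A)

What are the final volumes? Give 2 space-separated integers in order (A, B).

Answer: 3 7

Derivation:
Step 1: empty(A) -> (A=0 B=10)
Step 2: fill(A) -> (A=3 B=10)
Step 3: empty(A) -> (A=0 B=10)
Step 4: pour(B -> A) -> (A=3 B=7)
Step 5: empty(B) -> (A=3 B=0)
Step 6: empty(A) -> (A=0 B=0)
Step 7: fill(B) -> (A=0 B=10)
Step 8: empty(B) -> (A=0 B=0)
Step 9: fill(B) -> (A=0 B=10)
Step 10: pour(B -> A) -> (A=3 B=7)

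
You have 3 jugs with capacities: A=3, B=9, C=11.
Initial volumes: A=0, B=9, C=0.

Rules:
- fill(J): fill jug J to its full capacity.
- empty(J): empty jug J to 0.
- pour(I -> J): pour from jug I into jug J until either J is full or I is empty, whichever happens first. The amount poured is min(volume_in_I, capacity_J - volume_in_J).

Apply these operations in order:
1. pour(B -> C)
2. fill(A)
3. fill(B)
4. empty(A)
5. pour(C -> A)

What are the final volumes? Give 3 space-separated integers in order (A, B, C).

Step 1: pour(B -> C) -> (A=0 B=0 C=9)
Step 2: fill(A) -> (A=3 B=0 C=9)
Step 3: fill(B) -> (A=3 B=9 C=9)
Step 4: empty(A) -> (A=0 B=9 C=9)
Step 5: pour(C -> A) -> (A=3 B=9 C=6)

Answer: 3 9 6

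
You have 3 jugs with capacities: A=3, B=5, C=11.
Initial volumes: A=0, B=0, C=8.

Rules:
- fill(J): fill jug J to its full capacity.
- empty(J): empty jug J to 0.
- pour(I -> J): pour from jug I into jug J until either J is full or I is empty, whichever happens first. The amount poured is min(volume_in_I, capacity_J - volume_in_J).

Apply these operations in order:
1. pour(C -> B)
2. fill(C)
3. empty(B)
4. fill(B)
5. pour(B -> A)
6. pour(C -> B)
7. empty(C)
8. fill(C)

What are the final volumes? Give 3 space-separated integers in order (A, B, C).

Answer: 3 5 11

Derivation:
Step 1: pour(C -> B) -> (A=0 B=5 C=3)
Step 2: fill(C) -> (A=0 B=5 C=11)
Step 3: empty(B) -> (A=0 B=0 C=11)
Step 4: fill(B) -> (A=0 B=5 C=11)
Step 5: pour(B -> A) -> (A=3 B=2 C=11)
Step 6: pour(C -> B) -> (A=3 B=5 C=8)
Step 7: empty(C) -> (A=3 B=5 C=0)
Step 8: fill(C) -> (A=3 B=5 C=11)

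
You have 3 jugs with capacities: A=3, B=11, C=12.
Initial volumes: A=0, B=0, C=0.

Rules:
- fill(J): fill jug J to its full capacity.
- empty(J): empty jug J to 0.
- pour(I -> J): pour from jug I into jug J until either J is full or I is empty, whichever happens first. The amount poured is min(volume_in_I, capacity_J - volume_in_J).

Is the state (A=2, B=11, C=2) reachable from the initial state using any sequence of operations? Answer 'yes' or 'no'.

Answer: yes

Derivation:
BFS from (A=0, B=0, C=0):
  1. fill(C) -> (A=0 B=0 C=12)
  2. pour(C -> B) -> (A=0 B=11 C=1)
  3. pour(C -> A) -> (A=1 B=11 C=0)
  4. pour(B -> C) -> (A=1 B=0 C=11)
  5. pour(A -> B) -> (A=0 B=1 C=11)
  6. fill(A) -> (A=3 B=1 C=11)
  7. pour(A -> C) -> (A=2 B=1 C=12)
  8. pour(C -> B) -> (A=2 B=11 C=2)
Target reached → yes.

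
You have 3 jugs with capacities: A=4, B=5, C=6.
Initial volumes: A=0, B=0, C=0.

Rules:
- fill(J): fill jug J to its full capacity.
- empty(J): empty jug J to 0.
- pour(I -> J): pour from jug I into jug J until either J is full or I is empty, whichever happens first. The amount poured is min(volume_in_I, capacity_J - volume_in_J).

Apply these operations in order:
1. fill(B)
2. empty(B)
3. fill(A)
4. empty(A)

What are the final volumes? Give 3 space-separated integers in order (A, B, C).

Answer: 0 0 0

Derivation:
Step 1: fill(B) -> (A=0 B=5 C=0)
Step 2: empty(B) -> (A=0 B=0 C=0)
Step 3: fill(A) -> (A=4 B=0 C=0)
Step 4: empty(A) -> (A=0 B=0 C=0)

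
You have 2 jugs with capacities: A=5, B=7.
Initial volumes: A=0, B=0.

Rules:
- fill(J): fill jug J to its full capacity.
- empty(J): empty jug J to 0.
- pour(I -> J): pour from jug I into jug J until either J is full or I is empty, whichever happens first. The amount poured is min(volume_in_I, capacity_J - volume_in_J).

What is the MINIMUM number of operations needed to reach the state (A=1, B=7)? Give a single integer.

BFS from (A=0, B=0). One shortest path:
  1. fill(A) -> (A=5 B=0)
  2. pour(A -> B) -> (A=0 B=5)
  3. fill(A) -> (A=5 B=5)
  4. pour(A -> B) -> (A=3 B=7)
  5. empty(B) -> (A=3 B=0)
  6. pour(A -> B) -> (A=0 B=3)
  7. fill(A) -> (A=5 B=3)
  8. pour(A -> B) -> (A=1 B=7)
Reached target in 8 moves.

Answer: 8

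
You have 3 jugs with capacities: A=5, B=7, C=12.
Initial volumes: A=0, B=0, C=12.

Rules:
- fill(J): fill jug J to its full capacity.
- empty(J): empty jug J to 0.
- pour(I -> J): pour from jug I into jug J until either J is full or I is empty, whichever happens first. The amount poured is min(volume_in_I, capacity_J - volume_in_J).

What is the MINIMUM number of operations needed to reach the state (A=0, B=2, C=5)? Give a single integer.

Answer: 3

Derivation:
BFS from (A=0, B=0, C=12). One shortest path:
  1. pour(C -> B) -> (A=0 B=7 C=5)
  2. pour(B -> A) -> (A=5 B=2 C=5)
  3. empty(A) -> (A=0 B=2 C=5)
Reached target in 3 moves.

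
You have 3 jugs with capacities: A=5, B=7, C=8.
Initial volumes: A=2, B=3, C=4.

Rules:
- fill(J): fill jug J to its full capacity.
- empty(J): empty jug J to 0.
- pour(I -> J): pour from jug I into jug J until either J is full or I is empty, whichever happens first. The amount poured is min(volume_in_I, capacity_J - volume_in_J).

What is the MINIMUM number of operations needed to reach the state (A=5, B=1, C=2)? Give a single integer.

BFS from (A=2, B=3, C=4). One shortest path:
  1. fill(A) -> (A=5 B=3 C=4)
  2. empty(C) -> (A=5 B=3 C=0)
  3. pour(A -> B) -> (A=1 B=7 C=0)
  4. pour(B -> C) -> (A=1 B=0 C=7)
  5. pour(A -> B) -> (A=0 B=1 C=7)
  6. pour(C -> A) -> (A=5 B=1 C=2)
Reached target in 6 moves.

Answer: 6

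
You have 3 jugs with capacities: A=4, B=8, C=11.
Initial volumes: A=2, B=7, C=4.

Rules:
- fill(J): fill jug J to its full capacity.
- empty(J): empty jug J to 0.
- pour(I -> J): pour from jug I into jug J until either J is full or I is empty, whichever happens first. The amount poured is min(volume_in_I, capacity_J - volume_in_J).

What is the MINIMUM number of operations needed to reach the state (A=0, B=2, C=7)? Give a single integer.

BFS from (A=2, B=7, C=4). One shortest path:
  1. empty(C) -> (A=2 B=7 C=0)
  2. pour(B -> C) -> (A=2 B=0 C=7)
  3. pour(A -> B) -> (A=0 B=2 C=7)
Reached target in 3 moves.

Answer: 3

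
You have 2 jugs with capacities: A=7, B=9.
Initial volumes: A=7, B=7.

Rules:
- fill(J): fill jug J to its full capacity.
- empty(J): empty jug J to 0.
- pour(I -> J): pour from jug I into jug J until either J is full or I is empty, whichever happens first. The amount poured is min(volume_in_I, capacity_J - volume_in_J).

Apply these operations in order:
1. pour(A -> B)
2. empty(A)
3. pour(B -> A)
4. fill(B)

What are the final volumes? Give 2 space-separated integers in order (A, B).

Step 1: pour(A -> B) -> (A=5 B=9)
Step 2: empty(A) -> (A=0 B=9)
Step 3: pour(B -> A) -> (A=7 B=2)
Step 4: fill(B) -> (A=7 B=9)

Answer: 7 9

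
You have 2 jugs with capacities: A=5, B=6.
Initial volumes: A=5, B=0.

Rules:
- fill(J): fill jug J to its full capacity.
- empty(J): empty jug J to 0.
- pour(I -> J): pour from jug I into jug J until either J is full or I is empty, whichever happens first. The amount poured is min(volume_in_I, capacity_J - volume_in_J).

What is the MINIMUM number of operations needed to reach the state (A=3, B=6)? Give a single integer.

Answer: 7

Derivation:
BFS from (A=5, B=0). One shortest path:
  1. pour(A -> B) -> (A=0 B=5)
  2. fill(A) -> (A=5 B=5)
  3. pour(A -> B) -> (A=4 B=6)
  4. empty(B) -> (A=4 B=0)
  5. pour(A -> B) -> (A=0 B=4)
  6. fill(A) -> (A=5 B=4)
  7. pour(A -> B) -> (A=3 B=6)
Reached target in 7 moves.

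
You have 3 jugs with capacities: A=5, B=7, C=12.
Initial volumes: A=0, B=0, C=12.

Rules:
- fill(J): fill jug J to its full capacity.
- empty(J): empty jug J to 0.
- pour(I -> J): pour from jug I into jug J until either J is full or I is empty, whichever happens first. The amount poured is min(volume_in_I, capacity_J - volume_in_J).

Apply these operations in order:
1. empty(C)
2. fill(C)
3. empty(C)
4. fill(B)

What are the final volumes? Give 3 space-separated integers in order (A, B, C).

Step 1: empty(C) -> (A=0 B=0 C=0)
Step 2: fill(C) -> (A=0 B=0 C=12)
Step 3: empty(C) -> (A=0 B=0 C=0)
Step 4: fill(B) -> (A=0 B=7 C=0)

Answer: 0 7 0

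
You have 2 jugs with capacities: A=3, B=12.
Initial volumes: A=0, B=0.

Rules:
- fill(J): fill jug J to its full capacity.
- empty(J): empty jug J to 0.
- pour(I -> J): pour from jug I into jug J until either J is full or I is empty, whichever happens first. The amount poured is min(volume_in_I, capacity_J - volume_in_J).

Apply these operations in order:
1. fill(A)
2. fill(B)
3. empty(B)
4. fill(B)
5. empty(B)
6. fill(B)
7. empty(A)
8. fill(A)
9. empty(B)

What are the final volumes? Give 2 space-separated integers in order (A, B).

Step 1: fill(A) -> (A=3 B=0)
Step 2: fill(B) -> (A=3 B=12)
Step 3: empty(B) -> (A=3 B=0)
Step 4: fill(B) -> (A=3 B=12)
Step 5: empty(B) -> (A=3 B=0)
Step 6: fill(B) -> (A=3 B=12)
Step 7: empty(A) -> (A=0 B=12)
Step 8: fill(A) -> (A=3 B=12)
Step 9: empty(B) -> (A=3 B=0)

Answer: 3 0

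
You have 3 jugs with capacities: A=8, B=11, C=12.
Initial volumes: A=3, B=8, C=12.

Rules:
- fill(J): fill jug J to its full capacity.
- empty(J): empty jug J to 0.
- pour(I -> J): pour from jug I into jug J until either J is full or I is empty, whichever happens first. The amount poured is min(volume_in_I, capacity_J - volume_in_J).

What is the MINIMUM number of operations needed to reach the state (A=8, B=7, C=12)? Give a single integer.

BFS from (A=3, B=8, C=12). One shortest path:
  1. empty(B) -> (A=3 B=0 C=12)
  2. pour(C -> A) -> (A=8 B=0 C=7)
  3. pour(C -> B) -> (A=8 B=7 C=0)
  4. fill(C) -> (A=8 B=7 C=12)
Reached target in 4 moves.

Answer: 4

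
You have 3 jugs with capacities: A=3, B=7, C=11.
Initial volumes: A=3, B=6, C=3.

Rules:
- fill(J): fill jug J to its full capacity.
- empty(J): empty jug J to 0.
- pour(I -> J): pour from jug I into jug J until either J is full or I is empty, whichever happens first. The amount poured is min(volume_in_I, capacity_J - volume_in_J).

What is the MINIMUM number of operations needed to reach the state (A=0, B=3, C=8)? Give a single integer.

BFS from (A=3, B=6, C=3). One shortest path:
  1. empty(A) -> (A=0 B=6 C=3)
  2. empty(B) -> (A=0 B=0 C=3)
  3. fill(C) -> (A=0 B=0 C=11)
  4. pour(C -> A) -> (A=3 B=0 C=8)
  5. pour(A -> B) -> (A=0 B=3 C=8)
Reached target in 5 moves.

Answer: 5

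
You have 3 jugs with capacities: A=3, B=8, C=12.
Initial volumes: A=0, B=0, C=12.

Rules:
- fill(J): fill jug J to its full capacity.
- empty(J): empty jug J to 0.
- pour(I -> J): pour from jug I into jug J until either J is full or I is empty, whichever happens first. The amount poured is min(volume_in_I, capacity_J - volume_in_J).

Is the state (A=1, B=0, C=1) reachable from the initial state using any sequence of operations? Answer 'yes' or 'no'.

Answer: yes

Derivation:
BFS from (A=0, B=0, C=12):
  1. fill(A) -> (A=3 B=0 C=12)
  2. pour(A -> B) -> (A=0 B=3 C=12)
  3. fill(A) -> (A=3 B=3 C=12)
  4. pour(A -> B) -> (A=0 B=6 C=12)
  5. pour(C -> A) -> (A=3 B=6 C=9)
  6. pour(A -> B) -> (A=1 B=8 C=9)
  7. empty(B) -> (A=1 B=0 C=9)
  8. pour(C -> B) -> (A=1 B=8 C=1)
  9. empty(B) -> (A=1 B=0 C=1)
Target reached → yes.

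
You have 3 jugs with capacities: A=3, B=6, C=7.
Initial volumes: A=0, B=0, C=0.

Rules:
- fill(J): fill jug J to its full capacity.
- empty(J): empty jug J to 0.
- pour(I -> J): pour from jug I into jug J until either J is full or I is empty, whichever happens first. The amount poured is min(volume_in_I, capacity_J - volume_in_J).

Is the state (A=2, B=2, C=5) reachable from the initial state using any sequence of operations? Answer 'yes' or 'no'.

BFS explored all 164 reachable states.
Reachable set includes: (0,0,0), (0,0,1), (0,0,2), (0,0,3), (0,0,4), (0,0,5), (0,0,6), (0,0,7), (0,1,0), (0,1,1), (0,1,2), (0,1,3) ...
Target (A=2, B=2, C=5) not in reachable set → no.

Answer: no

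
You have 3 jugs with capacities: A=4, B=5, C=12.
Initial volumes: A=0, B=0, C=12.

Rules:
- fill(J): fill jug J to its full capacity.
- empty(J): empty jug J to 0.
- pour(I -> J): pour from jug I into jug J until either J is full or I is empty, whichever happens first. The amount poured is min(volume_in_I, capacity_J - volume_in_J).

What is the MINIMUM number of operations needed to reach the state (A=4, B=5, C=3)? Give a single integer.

BFS from (A=0, B=0, C=12). One shortest path:
  1. pour(C -> A) -> (A=4 B=0 C=8)
  2. pour(C -> B) -> (A=4 B=5 C=3)
Reached target in 2 moves.

Answer: 2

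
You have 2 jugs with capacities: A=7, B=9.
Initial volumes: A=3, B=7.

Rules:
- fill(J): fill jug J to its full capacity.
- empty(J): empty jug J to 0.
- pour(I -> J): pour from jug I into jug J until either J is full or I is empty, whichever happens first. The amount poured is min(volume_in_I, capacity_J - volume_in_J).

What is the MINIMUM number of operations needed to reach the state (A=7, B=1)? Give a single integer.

Answer: 4

Derivation:
BFS from (A=3, B=7). One shortest path:
  1. pour(A -> B) -> (A=1 B=9)
  2. empty(B) -> (A=1 B=0)
  3. pour(A -> B) -> (A=0 B=1)
  4. fill(A) -> (A=7 B=1)
Reached target in 4 moves.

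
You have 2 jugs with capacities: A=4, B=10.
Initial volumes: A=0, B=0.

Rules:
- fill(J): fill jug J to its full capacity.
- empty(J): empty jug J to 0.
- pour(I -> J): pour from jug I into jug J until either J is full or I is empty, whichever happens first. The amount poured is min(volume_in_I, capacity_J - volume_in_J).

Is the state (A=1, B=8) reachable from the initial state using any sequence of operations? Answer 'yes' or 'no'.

BFS explored all 14 reachable states.
Reachable set includes: (0,0), (0,2), (0,4), (0,6), (0,8), (0,10), (2,0), (2,10), (4,0), (4,2), (4,4), (4,6) ...
Target (A=1, B=8) not in reachable set → no.

Answer: no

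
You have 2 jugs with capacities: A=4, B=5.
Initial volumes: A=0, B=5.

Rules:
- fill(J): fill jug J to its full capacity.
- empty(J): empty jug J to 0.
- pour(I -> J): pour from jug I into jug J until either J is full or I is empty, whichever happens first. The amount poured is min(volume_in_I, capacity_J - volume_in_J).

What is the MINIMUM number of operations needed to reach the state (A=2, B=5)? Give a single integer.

BFS from (A=0, B=5). One shortest path:
  1. pour(B -> A) -> (A=4 B=1)
  2. empty(A) -> (A=0 B=1)
  3. pour(B -> A) -> (A=1 B=0)
  4. fill(B) -> (A=1 B=5)
  5. pour(B -> A) -> (A=4 B=2)
  6. empty(A) -> (A=0 B=2)
  7. pour(B -> A) -> (A=2 B=0)
  8. fill(B) -> (A=2 B=5)
Reached target in 8 moves.

Answer: 8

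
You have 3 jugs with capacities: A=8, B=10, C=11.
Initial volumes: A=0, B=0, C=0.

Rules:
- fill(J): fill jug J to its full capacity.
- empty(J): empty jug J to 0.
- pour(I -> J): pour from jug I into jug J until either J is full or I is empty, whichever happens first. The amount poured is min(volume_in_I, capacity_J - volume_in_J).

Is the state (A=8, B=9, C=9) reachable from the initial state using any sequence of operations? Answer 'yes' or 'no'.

BFS from (A=0, B=0, C=0):
  1. fill(A) -> (A=8 B=0 C=0)
  2. fill(B) -> (A=8 B=10 C=0)
  3. pour(B -> C) -> (A=8 B=0 C=10)
  4. pour(A -> B) -> (A=0 B=8 C=10)
  5. fill(A) -> (A=8 B=8 C=10)
  6. pour(A -> B) -> (A=6 B=10 C=10)
  7. pour(B -> C) -> (A=6 B=9 C=11)
  8. pour(C -> A) -> (A=8 B=9 C=9)
Target reached → yes.

Answer: yes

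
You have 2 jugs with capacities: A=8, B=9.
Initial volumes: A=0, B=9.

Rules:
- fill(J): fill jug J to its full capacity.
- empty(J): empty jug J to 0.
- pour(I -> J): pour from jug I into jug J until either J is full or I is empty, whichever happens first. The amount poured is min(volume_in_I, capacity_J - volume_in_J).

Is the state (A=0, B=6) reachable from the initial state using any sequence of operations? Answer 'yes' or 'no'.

BFS from (A=0, B=9):
  1. fill(A) -> (A=8 B=9)
  2. empty(B) -> (A=8 B=0)
  3. pour(A -> B) -> (A=0 B=8)
  4. fill(A) -> (A=8 B=8)
  5. pour(A -> B) -> (A=7 B=9)
  6. empty(B) -> (A=7 B=0)
  7. pour(A -> B) -> (A=0 B=7)
  8. fill(A) -> (A=8 B=7)
  9. pour(A -> B) -> (A=6 B=9)
  10. empty(B) -> (A=6 B=0)
  11. pour(A -> B) -> (A=0 B=6)
Target reached → yes.

Answer: yes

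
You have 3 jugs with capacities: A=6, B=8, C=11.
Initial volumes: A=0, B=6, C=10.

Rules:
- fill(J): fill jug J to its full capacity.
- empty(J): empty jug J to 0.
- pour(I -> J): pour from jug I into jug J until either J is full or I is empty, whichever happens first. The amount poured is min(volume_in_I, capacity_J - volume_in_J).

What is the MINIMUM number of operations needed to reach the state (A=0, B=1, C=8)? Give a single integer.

BFS from (A=0, B=6, C=10). One shortest path:
  1. fill(C) -> (A=0 B=6 C=11)
  2. pour(C -> B) -> (A=0 B=8 C=9)
  3. empty(B) -> (A=0 B=0 C=9)
  4. pour(C -> B) -> (A=0 B=8 C=1)
  5. pour(C -> A) -> (A=1 B=8 C=0)
  6. pour(B -> C) -> (A=1 B=0 C=8)
  7. pour(A -> B) -> (A=0 B=1 C=8)
Reached target in 7 moves.

Answer: 7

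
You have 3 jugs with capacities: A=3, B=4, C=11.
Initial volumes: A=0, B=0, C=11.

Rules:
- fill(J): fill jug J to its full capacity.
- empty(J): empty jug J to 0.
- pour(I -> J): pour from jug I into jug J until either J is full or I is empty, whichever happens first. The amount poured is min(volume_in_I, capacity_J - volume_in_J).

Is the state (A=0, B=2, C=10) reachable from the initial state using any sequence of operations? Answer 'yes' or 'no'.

BFS from (A=0, B=0, C=11):
  1. fill(B) -> (A=0 B=4 C=11)
  2. pour(B -> A) -> (A=3 B=1 C=11)
  3. empty(A) -> (A=0 B=1 C=11)
  4. pour(B -> A) -> (A=1 B=0 C=11)
  5. pour(C -> B) -> (A=1 B=4 C=7)
  6. pour(B -> A) -> (A=3 B=2 C=7)
  7. pour(A -> C) -> (A=0 B=2 C=10)
Target reached → yes.

Answer: yes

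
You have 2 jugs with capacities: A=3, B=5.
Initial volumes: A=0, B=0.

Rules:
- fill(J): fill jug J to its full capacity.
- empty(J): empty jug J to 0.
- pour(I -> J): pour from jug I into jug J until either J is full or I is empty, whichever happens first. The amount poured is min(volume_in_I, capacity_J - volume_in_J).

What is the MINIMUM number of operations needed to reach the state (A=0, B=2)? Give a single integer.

BFS from (A=0, B=0). One shortest path:
  1. fill(B) -> (A=0 B=5)
  2. pour(B -> A) -> (A=3 B=2)
  3. empty(A) -> (A=0 B=2)
Reached target in 3 moves.

Answer: 3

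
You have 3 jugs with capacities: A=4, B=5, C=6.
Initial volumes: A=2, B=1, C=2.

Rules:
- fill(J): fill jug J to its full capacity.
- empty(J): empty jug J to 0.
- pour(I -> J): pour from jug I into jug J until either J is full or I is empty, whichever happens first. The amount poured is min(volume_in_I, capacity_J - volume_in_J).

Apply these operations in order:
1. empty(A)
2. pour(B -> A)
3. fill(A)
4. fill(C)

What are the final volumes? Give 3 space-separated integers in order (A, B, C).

Answer: 4 0 6

Derivation:
Step 1: empty(A) -> (A=0 B=1 C=2)
Step 2: pour(B -> A) -> (A=1 B=0 C=2)
Step 3: fill(A) -> (A=4 B=0 C=2)
Step 4: fill(C) -> (A=4 B=0 C=6)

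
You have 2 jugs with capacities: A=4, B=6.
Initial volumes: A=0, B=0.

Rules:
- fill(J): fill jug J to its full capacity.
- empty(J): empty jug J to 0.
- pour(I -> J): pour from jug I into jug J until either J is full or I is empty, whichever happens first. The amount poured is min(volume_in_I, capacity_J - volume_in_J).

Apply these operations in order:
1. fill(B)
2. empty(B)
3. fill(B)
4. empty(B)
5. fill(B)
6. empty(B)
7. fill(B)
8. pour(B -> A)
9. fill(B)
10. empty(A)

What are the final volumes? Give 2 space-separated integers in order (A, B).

Answer: 0 6

Derivation:
Step 1: fill(B) -> (A=0 B=6)
Step 2: empty(B) -> (A=0 B=0)
Step 3: fill(B) -> (A=0 B=6)
Step 4: empty(B) -> (A=0 B=0)
Step 5: fill(B) -> (A=0 B=6)
Step 6: empty(B) -> (A=0 B=0)
Step 7: fill(B) -> (A=0 B=6)
Step 8: pour(B -> A) -> (A=4 B=2)
Step 9: fill(B) -> (A=4 B=6)
Step 10: empty(A) -> (A=0 B=6)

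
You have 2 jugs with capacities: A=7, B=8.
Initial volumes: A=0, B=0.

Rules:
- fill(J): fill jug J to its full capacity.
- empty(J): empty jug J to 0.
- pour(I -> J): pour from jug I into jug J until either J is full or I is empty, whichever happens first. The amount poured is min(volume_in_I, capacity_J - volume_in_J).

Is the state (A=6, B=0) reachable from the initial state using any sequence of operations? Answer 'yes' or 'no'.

BFS from (A=0, B=0):
  1. fill(A) -> (A=7 B=0)
  2. pour(A -> B) -> (A=0 B=7)
  3. fill(A) -> (A=7 B=7)
  4. pour(A -> B) -> (A=6 B=8)
  5. empty(B) -> (A=6 B=0)
Target reached → yes.

Answer: yes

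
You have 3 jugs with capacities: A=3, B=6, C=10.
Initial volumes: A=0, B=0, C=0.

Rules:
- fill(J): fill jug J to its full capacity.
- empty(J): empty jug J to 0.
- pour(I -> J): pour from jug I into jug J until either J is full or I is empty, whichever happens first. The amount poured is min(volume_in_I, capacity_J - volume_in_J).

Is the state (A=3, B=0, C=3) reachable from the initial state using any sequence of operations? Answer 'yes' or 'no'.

BFS from (A=0, B=0, C=0):
  1. fill(A) -> (A=3 B=0 C=0)
  2. pour(A -> C) -> (A=0 B=0 C=3)
  3. fill(A) -> (A=3 B=0 C=3)
Target reached → yes.

Answer: yes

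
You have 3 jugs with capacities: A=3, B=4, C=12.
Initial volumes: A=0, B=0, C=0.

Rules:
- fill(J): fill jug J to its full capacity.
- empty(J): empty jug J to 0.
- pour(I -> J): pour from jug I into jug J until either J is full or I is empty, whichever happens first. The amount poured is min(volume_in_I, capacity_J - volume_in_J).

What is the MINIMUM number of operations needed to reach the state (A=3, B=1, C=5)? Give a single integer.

Answer: 5

Derivation:
BFS from (A=0, B=0, C=0). One shortest path:
  1. fill(C) -> (A=0 B=0 C=12)
  2. pour(C -> A) -> (A=3 B=0 C=9)
  3. empty(A) -> (A=0 B=0 C=9)
  4. pour(C -> B) -> (A=0 B=4 C=5)
  5. pour(B -> A) -> (A=3 B=1 C=5)
Reached target in 5 moves.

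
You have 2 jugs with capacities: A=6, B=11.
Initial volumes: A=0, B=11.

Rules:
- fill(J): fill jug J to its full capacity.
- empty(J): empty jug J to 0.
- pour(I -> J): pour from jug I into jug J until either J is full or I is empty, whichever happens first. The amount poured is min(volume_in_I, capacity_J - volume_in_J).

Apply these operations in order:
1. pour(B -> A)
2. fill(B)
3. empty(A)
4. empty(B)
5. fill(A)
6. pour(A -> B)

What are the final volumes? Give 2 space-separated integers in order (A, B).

Step 1: pour(B -> A) -> (A=6 B=5)
Step 2: fill(B) -> (A=6 B=11)
Step 3: empty(A) -> (A=0 B=11)
Step 4: empty(B) -> (A=0 B=0)
Step 5: fill(A) -> (A=6 B=0)
Step 6: pour(A -> B) -> (A=0 B=6)

Answer: 0 6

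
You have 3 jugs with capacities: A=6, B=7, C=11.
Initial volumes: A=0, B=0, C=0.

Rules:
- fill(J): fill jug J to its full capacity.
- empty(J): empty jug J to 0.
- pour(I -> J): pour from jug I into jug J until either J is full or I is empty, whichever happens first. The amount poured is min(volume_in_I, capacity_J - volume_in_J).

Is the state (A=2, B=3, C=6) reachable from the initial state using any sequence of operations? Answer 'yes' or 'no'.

BFS explored all 372 reachable states.
Reachable set includes: (0,0,0), (0,0,1), (0,0,2), (0,0,3), (0,0,4), (0,0,5), (0,0,6), (0,0,7), (0,0,8), (0,0,9), (0,0,10), (0,0,11) ...
Target (A=2, B=3, C=6) not in reachable set → no.

Answer: no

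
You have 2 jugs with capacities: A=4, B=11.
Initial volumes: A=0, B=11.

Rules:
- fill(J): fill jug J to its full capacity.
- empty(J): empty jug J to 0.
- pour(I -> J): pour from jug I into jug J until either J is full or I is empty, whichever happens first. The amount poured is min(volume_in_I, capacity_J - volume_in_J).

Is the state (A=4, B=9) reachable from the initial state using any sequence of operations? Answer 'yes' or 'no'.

Answer: yes

Derivation:
BFS from (A=0, B=11):
  1. fill(A) -> (A=4 B=11)
  2. empty(B) -> (A=4 B=0)
  3. pour(A -> B) -> (A=0 B=4)
  4. fill(A) -> (A=4 B=4)
  5. pour(A -> B) -> (A=0 B=8)
  6. fill(A) -> (A=4 B=8)
  7. pour(A -> B) -> (A=1 B=11)
  8. empty(B) -> (A=1 B=0)
  9. pour(A -> B) -> (A=0 B=1)
  10. fill(A) -> (A=4 B=1)
  11. pour(A -> B) -> (A=0 B=5)
  12. fill(A) -> (A=4 B=5)
  13. pour(A -> B) -> (A=0 B=9)
  14. fill(A) -> (A=4 B=9)
Target reached → yes.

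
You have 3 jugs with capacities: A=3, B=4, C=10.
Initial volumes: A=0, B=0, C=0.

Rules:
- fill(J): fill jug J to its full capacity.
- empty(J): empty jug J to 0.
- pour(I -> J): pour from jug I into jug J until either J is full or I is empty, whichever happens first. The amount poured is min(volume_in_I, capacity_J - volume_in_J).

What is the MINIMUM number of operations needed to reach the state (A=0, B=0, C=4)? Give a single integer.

Answer: 2

Derivation:
BFS from (A=0, B=0, C=0). One shortest path:
  1. fill(B) -> (A=0 B=4 C=0)
  2. pour(B -> C) -> (A=0 B=0 C=4)
Reached target in 2 moves.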